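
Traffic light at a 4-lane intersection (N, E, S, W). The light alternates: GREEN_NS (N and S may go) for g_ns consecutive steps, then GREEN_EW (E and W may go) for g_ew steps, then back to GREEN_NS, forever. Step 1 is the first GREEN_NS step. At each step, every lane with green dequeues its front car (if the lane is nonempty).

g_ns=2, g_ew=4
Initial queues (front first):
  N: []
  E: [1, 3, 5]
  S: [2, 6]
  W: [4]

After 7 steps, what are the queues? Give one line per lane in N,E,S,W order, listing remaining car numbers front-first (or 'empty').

Step 1 [NS]: N:empty,E:wait,S:car2-GO,W:wait | queues: N=0 E=3 S=1 W=1
Step 2 [NS]: N:empty,E:wait,S:car6-GO,W:wait | queues: N=0 E=3 S=0 W=1
Step 3 [EW]: N:wait,E:car1-GO,S:wait,W:car4-GO | queues: N=0 E=2 S=0 W=0
Step 4 [EW]: N:wait,E:car3-GO,S:wait,W:empty | queues: N=0 E=1 S=0 W=0
Step 5 [EW]: N:wait,E:car5-GO,S:wait,W:empty | queues: N=0 E=0 S=0 W=0

N: empty
E: empty
S: empty
W: empty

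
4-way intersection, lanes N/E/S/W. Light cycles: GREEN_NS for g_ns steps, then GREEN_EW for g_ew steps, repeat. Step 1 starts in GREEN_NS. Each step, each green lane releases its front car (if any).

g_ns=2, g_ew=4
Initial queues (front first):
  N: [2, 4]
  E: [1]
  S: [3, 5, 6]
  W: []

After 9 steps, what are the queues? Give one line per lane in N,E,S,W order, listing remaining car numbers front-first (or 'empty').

Step 1 [NS]: N:car2-GO,E:wait,S:car3-GO,W:wait | queues: N=1 E=1 S=2 W=0
Step 2 [NS]: N:car4-GO,E:wait,S:car5-GO,W:wait | queues: N=0 E=1 S=1 W=0
Step 3 [EW]: N:wait,E:car1-GO,S:wait,W:empty | queues: N=0 E=0 S=1 W=0
Step 4 [EW]: N:wait,E:empty,S:wait,W:empty | queues: N=0 E=0 S=1 W=0
Step 5 [EW]: N:wait,E:empty,S:wait,W:empty | queues: N=0 E=0 S=1 W=0
Step 6 [EW]: N:wait,E:empty,S:wait,W:empty | queues: N=0 E=0 S=1 W=0
Step 7 [NS]: N:empty,E:wait,S:car6-GO,W:wait | queues: N=0 E=0 S=0 W=0

N: empty
E: empty
S: empty
W: empty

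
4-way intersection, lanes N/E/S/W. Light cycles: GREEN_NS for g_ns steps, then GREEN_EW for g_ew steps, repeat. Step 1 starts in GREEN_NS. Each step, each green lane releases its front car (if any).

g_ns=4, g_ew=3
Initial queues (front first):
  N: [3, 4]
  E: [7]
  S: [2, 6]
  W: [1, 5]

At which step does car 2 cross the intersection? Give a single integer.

Step 1 [NS]: N:car3-GO,E:wait,S:car2-GO,W:wait | queues: N=1 E=1 S=1 W=2
Step 2 [NS]: N:car4-GO,E:wait,S:car6-GO,W:wait | queues: N=0 E=1 S=0 W=2
Step 3 [NS]: N:empty,E:wait,S:empty,W:wait | queues: N=0 E=1 S=0 W=2
Step 4 [NS]: N:empty,E:wait,S:empty,W:wait | queues: N=0 E=1 S=0 W=2
Step 5 [EW]: N:wait,E:car7-GO,S:wait,W:car1-GO | queues: N=0 E=0 S=0 W=1
Step 6 [EW]: N:wait,E:empty,S:wait,W:car5-GO | queues: N=0 E=0 S=0 W=0
Car 2 crosses at step 1

1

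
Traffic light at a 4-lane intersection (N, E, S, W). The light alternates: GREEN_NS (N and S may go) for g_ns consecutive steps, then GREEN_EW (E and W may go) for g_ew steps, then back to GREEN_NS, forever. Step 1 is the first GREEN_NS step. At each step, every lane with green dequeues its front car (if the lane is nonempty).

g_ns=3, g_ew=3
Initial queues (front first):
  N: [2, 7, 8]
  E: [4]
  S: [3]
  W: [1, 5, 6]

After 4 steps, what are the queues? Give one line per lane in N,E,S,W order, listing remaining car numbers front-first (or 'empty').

Step 1 [NS]: N:car2-GO,E:wait,S:car3-GO,W:wait | queues: N=2 E=1 S=0 W=3
Step 2 [NS]: N:car7-GO,E:wait,S:empty,W:wait | queues: N=1 E=1 S=0 W=3
Step 3 [NS]: N:car8-GO,E:wait,S:empty,W:wait | queues: N=0 E=1 S=0 W=3
Step 4 [EW]: N:wait,E:car4-GO,S:wait,W:car1-GO | queues: N=0 E=0 S=0 W=2

N: empty
E: empty
S: empty
W: 5 6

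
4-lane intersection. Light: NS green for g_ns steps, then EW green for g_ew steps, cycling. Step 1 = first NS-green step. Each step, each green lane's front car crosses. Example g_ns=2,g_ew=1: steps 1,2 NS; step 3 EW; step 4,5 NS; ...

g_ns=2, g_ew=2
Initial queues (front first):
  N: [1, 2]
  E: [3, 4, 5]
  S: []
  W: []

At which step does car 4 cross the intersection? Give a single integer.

Step 1 [NS]: N:car1-GO,E:wait,S:empty,W:wait | queues: N=1 E=3 S=0 W=0
Step 2 [NS]: N:car2-GO,E:wait,S:empty,W:wait | queues: N=0 E=3 S=0 W=0
Step 3 [EW]: N:wait,E:car3-GO,S:wait,W:empty | queues: N=0 E=2 S=0 W=0
Step 4 [EW]: N:wait,E:car4-GO,S:wait,W:empty | queues: N=0 E=1 S=0 W=0
Step 5 [NS]: N:empty,E:wait,S:empty,W:wait | queues: N=0 E=1 S=0 W=0
Step 6 [NS]: N:empty,E:wait,S:empty,W:wait | queues: N=0 E=1 S=0 W=0
Step 7 [EW]: N:wait,E:car5-GO,S:wait,W:empty | queues: N=0 E=0 S=0 W=0
Car 4 crosses at step 4

4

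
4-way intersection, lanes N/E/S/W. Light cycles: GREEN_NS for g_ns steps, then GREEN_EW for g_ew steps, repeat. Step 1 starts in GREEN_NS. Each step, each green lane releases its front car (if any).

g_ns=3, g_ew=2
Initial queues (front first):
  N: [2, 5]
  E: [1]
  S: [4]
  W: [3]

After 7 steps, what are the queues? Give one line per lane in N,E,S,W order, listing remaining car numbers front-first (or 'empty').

Step 1 [NS]: N:car2-GO,E:wait,S:car4-GO,W:wait | queues: N=1 E=1 S=0 W=1
Step 2 [NS]: N:car5-GO,E:wait,S:empty,W:wait | queues: N=0 E=1 S=0 W=1
Step 3 [NS]: N:empty,E:wait,S:empty,W:wait | queues: N=0 E=1 S=0 W=1
Step 4 [EW]: N:wait,E:car1-GO,S:wait,W:car3-GO | queues: N=0 E=0 S=0 W=0

N: empty
E: empty
S: empty
W: empty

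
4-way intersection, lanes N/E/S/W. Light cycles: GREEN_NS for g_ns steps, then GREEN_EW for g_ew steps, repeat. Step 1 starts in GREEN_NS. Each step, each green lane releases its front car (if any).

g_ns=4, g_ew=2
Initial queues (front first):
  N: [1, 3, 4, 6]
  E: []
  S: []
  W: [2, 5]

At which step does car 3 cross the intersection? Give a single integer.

Step 1 [NS]: N:car1-GO,E:wait,S:empty,W:wait | queues: N=3 E=0 S=0 W=2
Step 2 [NS]: N:car3-GO,E:wait,S:empty,W:wait | queues: N=2 E=0 S=0 W=2
Step 3 [NS]: N:car4-GO,E:wait,S:empty,W:wait | queues: N=1 E=0 S=0 W=2
Step 4 [NS]: N:car6-GO,E:wait,S:empty,W:wait | queues: N=0 E=0 S=0 W=2
Step 5 [EW]: N:wait,E:empty,S:wait,W:car2-GO | queues: N=0 E=0 S=0 W=1
Step 6 [EW]: N:wait,E:empty,S:wait,W:car5-GO | queues: N=0 E=0 S=0 W=0
Car 3 crosses at step 2

2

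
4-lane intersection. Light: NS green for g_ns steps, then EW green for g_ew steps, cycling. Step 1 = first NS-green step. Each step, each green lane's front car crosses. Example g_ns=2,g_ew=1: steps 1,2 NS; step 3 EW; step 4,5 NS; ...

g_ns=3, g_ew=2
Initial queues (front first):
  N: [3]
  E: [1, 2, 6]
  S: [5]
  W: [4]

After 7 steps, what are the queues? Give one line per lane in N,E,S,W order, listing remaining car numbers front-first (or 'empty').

Step 1 [NS]: N:car3-GO,E:wait,S:car5-GO,W:wait | queues: N=0 E=3 S=0 W=1
Step 2 [NS]: N:empty,E:wait,S:empty,W:wait | queues: N=0 E=3 S=0 W=1
Step 3 [NS]: N:empty,E:wait,S:empty,W:wait | queues: N=0 E=3 S=0 W=1
Step 4 [EW]: N:wait,E:car1-GO,S:wait,W:car4-GO | queues: N=0 E=2 S=0 W=0
Step 5 [EW]: N:wait,E:car2-GO,S:wait,W:empty | queues: N=0 E=1 S=0 W=0
Step 6 [NS]: N:empty,E:wait,S:empty,W:wait | queues: N=0 E=1 S=0 W=0
Step 7 [NS]: N:empty,E:wait,S:empty,W:wait | queues: N=0 E=1 S=0 W=0

N: empty
E: 6
S: empty
W: empty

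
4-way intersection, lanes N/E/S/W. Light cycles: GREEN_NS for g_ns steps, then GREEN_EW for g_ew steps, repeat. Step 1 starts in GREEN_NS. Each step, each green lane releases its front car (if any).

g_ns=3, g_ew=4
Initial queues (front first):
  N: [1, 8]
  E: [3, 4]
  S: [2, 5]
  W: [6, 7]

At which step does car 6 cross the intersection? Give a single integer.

Step 1 [NS]: N:car1-GO,E:wait,S:car2-GO,W:wait | queues: N=1 E=2 S=1 W=2
Step 2 [NS]: N:car8-GO,E:wait,S:car5-GO,W:wait | queues: N=0 E=2 S=0 W=2
Step 3 [NS]: N:empty,E:wait,S:empty,W:wait | queues: N=0 E=2 S=0 W=2
Step 4 [EW]: N:wait,E:car3-GO,S:wait,W:car6-GO | queues: N=0 E=1 S=0 W=1
Step 5 [EW]: N:wait,E:car4-GO,S:wait,W:car7-GO | queues: N=0 E=0 S=0 W=0
Car 6 crosses at step 4

4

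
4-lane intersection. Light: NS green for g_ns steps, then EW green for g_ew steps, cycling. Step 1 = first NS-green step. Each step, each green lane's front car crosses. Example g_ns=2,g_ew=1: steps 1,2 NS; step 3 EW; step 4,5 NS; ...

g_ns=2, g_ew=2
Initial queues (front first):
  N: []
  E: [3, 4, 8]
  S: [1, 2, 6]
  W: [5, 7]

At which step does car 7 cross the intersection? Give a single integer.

Step 1 [NS]: N:empty,E:wait,S:car1-GO,W:wait | queues: N=0 E=3 S=2 W=2
Step 2 [NS]: N:empty,E:wait,S:car2-GO,W:wait | queues: N=0 E=3 S=1 W=2
Step 3 [EW]: N:wait,E:car3-GO,S:wait,W:car5-GO | queues: N=0 E=2 S=1 W=1
Step 4 [EW]: N:wait,E:car4-GO,S:wait,W:car7-GO | queues: N=0 E=1 S=1 W=0
Step 5 [NS]: N:empty,E:wait,S:car6-GO,W:wait | queues: N=0 E=1 S=0 W=0
Step 6 [NS]: N:empty,E:wait,S:empty,W:wait | queues: N=0 E=1 S=0 W=0
Step 7 [EW]: N:wait,E:car8-GO,S:wait,W:empty | queues: N=0 E=0 S=0 W=0
Car 7 crosses at step 4

4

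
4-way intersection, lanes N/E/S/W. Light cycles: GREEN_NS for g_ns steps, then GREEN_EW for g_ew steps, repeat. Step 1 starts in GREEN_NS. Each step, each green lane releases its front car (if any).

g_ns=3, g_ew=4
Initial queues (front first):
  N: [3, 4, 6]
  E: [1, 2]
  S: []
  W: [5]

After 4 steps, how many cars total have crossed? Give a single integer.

Step 1 [NS]: N:car3-GO,E:wait,S:empty,W:wait | queues: N=2 E=2 S=0 W=1
Step 2 [NS]: N:car4-GO,E:wait,S:empty,W:wait | queues: N=1 E=2 S=0 W=1
Step 3 [NS]: N:car6-GO,E:wait,S:empty,W:wait | queues: N=0 E=2 S=0 W=1
Step 4 [EW]: N:wait,E:car1-GO,S:wait,W:car5-GO | queues: N=0 E=1 S=0 W=0
Cars crossed by step 4: 5

Answer: 5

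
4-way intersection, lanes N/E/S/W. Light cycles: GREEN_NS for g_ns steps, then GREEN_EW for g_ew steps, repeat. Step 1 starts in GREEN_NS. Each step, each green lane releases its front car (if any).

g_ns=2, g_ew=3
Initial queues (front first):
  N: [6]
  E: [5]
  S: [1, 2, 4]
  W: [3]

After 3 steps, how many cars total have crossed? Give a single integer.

Answer: 5

Derivation:
Step 1 [NS]: N:car6-GO,E:wait,S:car1-GO,W:wait | queues: N=0 E=1 S=2 W=1
Step 2 [NS]: N:empty,E:wait,S:car2-GO,W:wait | queues: N=0 E=1 S=1 W=1
Step 3 [EW]: N:wait,E:car5-GO,S:wait,W:car3-GO | queues: N=0 E=0 S=1 W=0
Cars crossed by step 3: 5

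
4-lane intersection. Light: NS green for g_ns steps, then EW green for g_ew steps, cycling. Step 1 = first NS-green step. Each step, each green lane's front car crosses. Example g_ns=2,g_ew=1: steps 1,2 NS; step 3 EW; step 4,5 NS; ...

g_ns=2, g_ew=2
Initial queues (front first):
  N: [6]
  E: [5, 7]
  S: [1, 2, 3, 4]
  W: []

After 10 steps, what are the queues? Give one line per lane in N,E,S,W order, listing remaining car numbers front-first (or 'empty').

Step 1 [NS]: N:car6-GO,E:wait,S:car1-GO,W:wait | queues: N=0 E=2 S=3 W=0
Step 2 [NS]: N:empty,E:wait,S:car2-GO,W:wait | queues: N=0 E=2 S=2 W=0
Step 3 [EW]: N:wait,E:car5-GO,S:wait,W:empty | queues: N=0 E=1 S=2 W=0
Step 4 [EW]: N:wait,E:car7-GO,S:wait,W:empty | queues: N=0 E=0 S=2 W=0
Step 5 [NS]: N:empty,E:wait,S:car3-GO,W:wait | queues: N=0 E=0 S=1 W=0
Step 6 [NS]: N:empty,E:wait,S:car4-GO,W:wait | queues: N=0 E=0 S=0 W=0

N: empty
E: empty
S: empty
W: empty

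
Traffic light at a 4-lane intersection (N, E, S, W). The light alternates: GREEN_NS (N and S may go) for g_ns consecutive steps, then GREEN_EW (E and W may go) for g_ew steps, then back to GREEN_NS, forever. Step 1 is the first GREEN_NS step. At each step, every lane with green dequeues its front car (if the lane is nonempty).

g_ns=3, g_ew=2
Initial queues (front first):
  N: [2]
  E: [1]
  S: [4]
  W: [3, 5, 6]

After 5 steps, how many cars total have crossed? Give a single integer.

Answer: 5

Derivation:
Step 1 [NS]: N:car2-GO,E:wait,S:car4-GO,W:wait | queues: N=0 E=1 S=0 W=3
Step 2 [NS]: N:empty,E:wait,S:empty,W:wait | queues: N=0 E=1 S=0 W=3
Step 3 [NS]: N:empty,E:wait,S:empty,W:wait | queues: N=0 E=1 S=0 W=3
Step 4 [EW]: N:wait,E:car1-GO,S:wait,W:car3-GO | queues: N=0 E=0 S=0 W=2
Step 5 [EW]: N:wait,E:empty,S:wait,W:car5-GO | queues: N=0 E=0 S=0 W=1
Cars crossed by step 5: 5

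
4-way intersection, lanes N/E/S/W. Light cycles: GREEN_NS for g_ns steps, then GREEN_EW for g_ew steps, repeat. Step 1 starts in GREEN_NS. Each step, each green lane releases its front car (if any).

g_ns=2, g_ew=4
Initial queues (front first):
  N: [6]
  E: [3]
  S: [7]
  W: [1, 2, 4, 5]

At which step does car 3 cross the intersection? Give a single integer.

Step 1 [NS]: N:car6-GO,E:wait,S:car7-GO,W:wait | queues: N=0 E=1 S=0 W=4
Step 2 [NS]: N:empty,E:wait,S:empty,W:wait | queues: N=0 E=1 S=0 W=4
Step 3 [EW]: N:wait,E:car3-GO,S:wait,W:car1-GO | queues: N=0 E=0 S=0 W=3
Step 4 [EW]: N:wait,E:empty,S:wait,W:car2-GO | queues: N=0 E=0 S=0 W=2
Step 5 [EW]: N:wait,E:empty,S:wait,W:car4-GO | queues: N=0 E=0 S=0 W=1
Step 6 [EW]: N:wait,E:empty,S:wait,W:car5-GO | queues: N=0 E=0 S=0 W=0
Car 3 crosses at step 3

3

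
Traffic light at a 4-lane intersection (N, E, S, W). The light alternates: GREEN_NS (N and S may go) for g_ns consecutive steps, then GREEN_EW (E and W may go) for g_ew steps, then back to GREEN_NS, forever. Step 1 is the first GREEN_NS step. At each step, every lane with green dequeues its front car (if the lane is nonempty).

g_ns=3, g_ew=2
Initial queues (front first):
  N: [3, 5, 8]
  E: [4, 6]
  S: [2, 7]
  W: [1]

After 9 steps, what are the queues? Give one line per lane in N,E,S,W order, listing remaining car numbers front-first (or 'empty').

Step 1 [NS]: N:car3-GO,E:wait,S:car2-GO,W:wait | queues: N=2 E=2 S=1 W=1
Step 2 [NS]: N:car5-GO,E:wait,S:car7-GO,W:wait | queues: N=1 E=2 S=0 W=1
Step 3 [NS]: N:car8-GO,E:wait,S:empty,W:wait | queues: N=0 E=2 S=0 W=1
Step 4 [EW]: N:wait,E:car4-GO,S:wait,W:car1-GO | queues: N=0 E=1 S=0 W=0
Step 5 [EW]: N:wait,E:car6-GO,S:wait,W:empty | queues: N=0 E=0 S=0 W=0

N: empty
E: empty
S: empty
W: empty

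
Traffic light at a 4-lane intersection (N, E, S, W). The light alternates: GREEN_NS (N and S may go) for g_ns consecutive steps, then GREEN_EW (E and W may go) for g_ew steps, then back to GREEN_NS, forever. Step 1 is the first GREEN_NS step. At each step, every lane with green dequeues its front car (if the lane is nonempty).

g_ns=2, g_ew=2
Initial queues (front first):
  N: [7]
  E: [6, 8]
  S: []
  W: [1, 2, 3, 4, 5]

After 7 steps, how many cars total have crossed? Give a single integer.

Answer: 6

Derivation:
Step 1 [NS]: N:car7-GO,E:wait,S:empty,W:wait | queues: N=0 E=2 S=0 W=5
Step 2 [NS]: N:empty,E:wait,S:empty,W:wait | queues: N=0 E=2 S=0 W=5
Step 3 [EW]: N:wait,E:car6-GO,S:wait,W:car1-GO | queues: N=0 E=1 S=0 W=4
Step 4 [EW]: N:wait,E:car8-GO,S:wait,W:car2-GO | queues: N=0 E=0 S=0 W=3
Step 5 [NS]: N:empty,E:wait,S:empty,W:wait | queues: N=0 E=0 S=0 W=3
Step 6 [NS]: N:empty,E:wait,S:empty,W:wait | queues: N=0 E=0 S=0 W=3
Step 7 [EW]: N:wait,E:empty,S:wait,W:car3-GO | queues: N=0 E=0 S=0 W=2
Cars crossed by step 7: 6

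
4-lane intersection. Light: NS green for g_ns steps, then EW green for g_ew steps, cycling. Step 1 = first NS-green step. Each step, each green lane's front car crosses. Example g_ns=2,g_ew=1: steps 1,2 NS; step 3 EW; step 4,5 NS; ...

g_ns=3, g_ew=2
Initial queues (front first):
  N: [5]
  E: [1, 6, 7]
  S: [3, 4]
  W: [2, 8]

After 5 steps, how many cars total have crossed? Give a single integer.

Step 1 [NS]: N:car5-GO,E:wait,S:car3-GO,W:wait | queues: N=0 E=3 S=1 W=2
Step 2 [NS]: N:empty,E:wait,S:car4-GO,W:wait | queues: N=0 E=3 S=0 W=2
Step 3 [NS]: N:empty,E:wait,S:empty,W:wait | queues: N=0 E=3 S=0 W=2
Step 4 [EW]: N:wait,E:car1-GO,S:wait,W:car2-GO | queues: N=0 E=2 S=0 W=1
Step 5 [EW]: N:wait,E:car6-GO,S:wait,W:car8-GO | queues: N=0 E=1 S=0 W=0
Cars crossed by step 5: 7

Answer: 7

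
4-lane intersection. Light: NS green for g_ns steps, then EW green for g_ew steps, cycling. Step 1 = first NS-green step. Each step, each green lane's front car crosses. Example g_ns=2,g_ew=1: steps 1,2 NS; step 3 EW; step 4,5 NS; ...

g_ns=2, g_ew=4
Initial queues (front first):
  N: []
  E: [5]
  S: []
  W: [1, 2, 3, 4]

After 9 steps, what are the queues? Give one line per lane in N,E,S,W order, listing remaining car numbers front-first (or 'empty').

Step 1 [NS]: N:empty,E:wait,S:empty,W:wait | queues: N=0 E=1 S=0 W=4
Step 2 [NS]: N:empty,E:wait,S:empty,W:wait | queues: N=0 E=1 S=0 W=4
Step 3 [EW]: N:wait,E:car5-GO,S:wait,W:car1-GO | queues: N=0 E=0 S=0 W=3
Step 4 [EW]: N:wait,E:empty,S:wait,W:car2-GO | queues: N=0 E=0 S=0 W=2
Step 5 [EW]: N:wait,E:empty,S:wait,W:car3-GO | queues: N=0 E=0 S=0 W=1
Step 6 [EW]: N:wait,E:empty,S:wait,W:car4-GO | queues: N=0 E=0 S=0 W=0

N: empty
E: empty
S: empty
W: empty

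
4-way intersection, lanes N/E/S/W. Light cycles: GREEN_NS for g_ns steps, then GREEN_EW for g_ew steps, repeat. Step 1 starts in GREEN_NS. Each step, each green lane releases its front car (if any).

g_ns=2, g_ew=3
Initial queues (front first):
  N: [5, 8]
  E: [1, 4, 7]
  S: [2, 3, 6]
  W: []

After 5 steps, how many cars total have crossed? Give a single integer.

Answer: 7

Derivation:
Step 1 [NS]: N:car5-GO,E:wait,S:car2-GO,W:wait | queues: N=1 E=3 S=2 W=0
Step 2 [NS]: N:car8-GO,E:wait,S:car3-GO,W:wait | queues: N=0 E=3 S=1 W=0
Step 3 [EW]: N:wait,E:car1-GO,S:wait,W:empty | queues: N=0 E=2 S=1 W=0
Step 4 [EW]: N:wait,E:car4-GO,S:wait,W:empty | queues: N=0 E=1 S=1 W=0
Step 5 [EW]: N:wait,E:car7-GO,S:wait,W:empty | queues: N=0 E=0 S=1 W=0
Cars crossed by step 5: 7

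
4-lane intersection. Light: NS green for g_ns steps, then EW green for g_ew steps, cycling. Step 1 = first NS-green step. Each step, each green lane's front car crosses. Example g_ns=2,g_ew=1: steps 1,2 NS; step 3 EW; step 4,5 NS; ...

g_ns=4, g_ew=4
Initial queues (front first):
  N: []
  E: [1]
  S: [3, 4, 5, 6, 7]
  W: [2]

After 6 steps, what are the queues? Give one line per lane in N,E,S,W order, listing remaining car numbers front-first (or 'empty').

Step 1 [NS]: N:empty,E:wait,S:car3-GO,W:wait | queues: N=0 E=1 S=4 W=1
Step 2 [NS]: N:empty,E:wait,S:car4-GO,W:wait | queues: N=0 E=1 S=3 W=1
Step 3 [NS]: N:empty,E:wait,S:car5-GO,W:wait | queues: N=0 E=1 S=2 W=1
Step 4 [NS]: N:empty,E:wait,S:car6-GO,W:wait | queues: N=0 E=1 S=1 W=1
Step 5 [EW]: N:wait,E:car1-GO,S:wait,W:car2-GO | queues: N=0 E=0 S=1 W=0
Step 6 [EW]: N:wait,E:empty,S:wait,W:empty | queues: N=0 E=0 S=1 W=0

N: empty
E: empty
S: 7
W: empty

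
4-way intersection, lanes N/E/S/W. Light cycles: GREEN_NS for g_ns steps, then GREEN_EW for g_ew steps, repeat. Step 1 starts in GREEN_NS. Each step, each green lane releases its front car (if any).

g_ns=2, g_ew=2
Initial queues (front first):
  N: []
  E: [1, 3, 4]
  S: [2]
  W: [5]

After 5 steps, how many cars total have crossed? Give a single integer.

Answer: 4

Derivation:
Step 1 [NS]: N:empty,E:wait,S:car2-GO,W:wait | queues: N=0 E=3 S=0 W=1
Step 2 [NS]: N:empty,E:wait,S:empty,W:wait | queues: N=0 E=3 S=0 W=1
Step 3 [EW]: N:wait,E:car1-GO,S:wait,W:car5-GO | queues: N=0 E=2 S=0 W=0
Step 4 [EW]: N:wait,E:car3-GO,S:wait,W:empty | queues: N=0 E=1 S=0 W=0
Step 5 [NS]: N:empty,E:wait,S:empty,W:wait | queues: N=0 E=1 S=0 W=0
Cars crossed by step 5: 4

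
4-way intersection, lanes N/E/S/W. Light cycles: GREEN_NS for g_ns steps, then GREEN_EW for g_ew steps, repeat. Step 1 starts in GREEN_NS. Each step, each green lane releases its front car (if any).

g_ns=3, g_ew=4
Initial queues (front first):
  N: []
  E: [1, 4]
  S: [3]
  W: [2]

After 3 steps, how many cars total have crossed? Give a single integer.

Answer: 1

Derivation:
Step 1 [NS]: N:empty,E:wait,S:car3-GO,W:wait | queues: N=0 E=2 S=0 W=1
Step 2 [NS]: N:empty,E:wait,S:empty,W:wait | queues: N=0 E=2 S=0 W=1
Step 3 [NS]: N:empty,E:wait,S:empty,W:wait | queues: N=0 E=2 S=0 W=1
Cars crossed by step 3: 1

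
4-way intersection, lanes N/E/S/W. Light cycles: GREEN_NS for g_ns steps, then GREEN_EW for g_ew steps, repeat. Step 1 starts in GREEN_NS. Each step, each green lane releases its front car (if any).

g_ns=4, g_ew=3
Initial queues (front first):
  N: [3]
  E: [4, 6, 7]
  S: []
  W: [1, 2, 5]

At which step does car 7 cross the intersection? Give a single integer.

Step 1 [NS]: N:car3-GO,E:wait,S:empty,W:wait | queues: N=0 E=3 S=0 W=3
Step 2 [NS]: N:empty,E:wait,S:empty,W:wait | queues: N=0 E=3 S=0 W=3
Step 3 [NS]: N:empty,E:wait,S:empty,W:wait | queues: N=0 E=3 S=0 W=3
Step 4 [NS]: N:empty,E:wait,S:empty,W:wait | queues: N=0 E=3 S=0 W=3
Step 5 [EW]: N:wait,E:car4-GO,S:wait,W:car1-GO | queues: N=0 E=2 S=0 W=2
Step 6 [EW]: N:wait,E:car6-GO,S:wait,W:car2-GO | queues: N=0 E=1 S=0 W=1
Step 7 [EW]: N:wait,E:car7-GO,S:wait,W:car5-GO | queues: N=0 E=0 S=0 W=0
Car 7 crosses at step 7

7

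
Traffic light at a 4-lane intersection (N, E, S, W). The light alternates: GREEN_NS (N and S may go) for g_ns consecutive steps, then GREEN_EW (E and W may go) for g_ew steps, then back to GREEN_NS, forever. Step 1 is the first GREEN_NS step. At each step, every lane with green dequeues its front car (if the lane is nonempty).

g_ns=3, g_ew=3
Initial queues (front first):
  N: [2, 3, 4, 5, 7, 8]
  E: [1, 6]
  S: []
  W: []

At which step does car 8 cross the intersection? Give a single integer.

Step 1 [NS]: N:car2-GO,E:wait,S:empty,W:wait | queues: N=5 E=2 S=0 W=0
Step 2 [NS]: N:car3-GO,E:wait,S:empty,W:wait | queues: N=4 E=2 S=0 W=0
Step 3 [NS]: N:car4-GO,E:wait,S:empty,W:wait | queues: N=3 E=2 S=0 W=0
Step 4 [EW]: N:wait,E:car1-GO,S:wait,W:empty | queues: N=3 E=1 S=0 W=0
Step 5 [EW]: N:wait,E:car6-GO,S:wait,W:empty | queues: N=3 E=0 S=0 W=0
Step 6 [EW]: N:wait,E:empty,S:wait,W:empty | queues: N=3 E=0 S=0 W=0
Step 7 [NS]: N:car5-GO,E:wait,S:empty,W:wait | queues: N=2 E=0 S=0 W=0
Step 8 [NS]: N:car7-GO,E:wait,S:empty,W:wait | queues: N=1 E=0 S=0 W=0
Step 9 [NS]: N:car8-GO,E:wait,S:empty,W:wait | queues: N=0 E=0 S=0 W=0
Car 8 crosses at step 9

9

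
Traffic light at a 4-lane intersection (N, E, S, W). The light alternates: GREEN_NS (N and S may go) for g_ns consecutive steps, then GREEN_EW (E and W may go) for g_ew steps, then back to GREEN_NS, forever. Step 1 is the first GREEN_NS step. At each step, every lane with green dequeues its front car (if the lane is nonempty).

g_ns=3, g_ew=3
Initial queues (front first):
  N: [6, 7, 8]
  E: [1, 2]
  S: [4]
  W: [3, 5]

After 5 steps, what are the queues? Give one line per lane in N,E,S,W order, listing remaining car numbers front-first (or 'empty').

Step 1 [NS]: N:car6-GO,E:wait,S:car4-GO,W:wait | queues: N=2 E=2 S=0 W=2
Step 2 [NS]: N:car7-GO,E:wait,S:empty,W:wait | queues: N=1 E=2 S=0 W=2
Step 3 [NS]: N:car8-GO,E:wait,S:empty,W:wait | queues: N=0 E=2 S=0 W=2
Step 4 [EW]: N:wait,E:car1-GO,S:wait,W:car3-GO | queues: N=0 E=1 S=0 W=1
Step 5 [EW]: N:wait,E:car2-GO,S:wait,W:car5-GO | queues: N=0 E=0 S=0 W=0

N: empty
E: empty
S: empty
W: empty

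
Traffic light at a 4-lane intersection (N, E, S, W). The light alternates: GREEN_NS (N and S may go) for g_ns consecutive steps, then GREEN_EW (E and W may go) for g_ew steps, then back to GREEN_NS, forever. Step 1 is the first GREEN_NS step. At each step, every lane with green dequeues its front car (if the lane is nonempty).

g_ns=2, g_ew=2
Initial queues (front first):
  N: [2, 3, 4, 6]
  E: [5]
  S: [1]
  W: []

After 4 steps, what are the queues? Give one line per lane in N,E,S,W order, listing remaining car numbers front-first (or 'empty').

Step 1 [NS]: N:car2-GO,E:wait,S:car1-GO,W:wait | queues: N=3 E=1 S=0 W=0
Step 2 [NS]: N:car3-GO,E:wait,S:empty,W:wait | queues: N=2 E=1 S=0 W=0
Step 3 [EW]: N:wait,E:car5-GO,S:wait,W:empty | queues: N=2 E=0 S=0 W=0
Step 4 [EW]: N:wait,E:empty,S:wait,W:empty | queues: N=2 E=0 S=0 W=0

N: 4 6
E: empty
S: empty
W: empty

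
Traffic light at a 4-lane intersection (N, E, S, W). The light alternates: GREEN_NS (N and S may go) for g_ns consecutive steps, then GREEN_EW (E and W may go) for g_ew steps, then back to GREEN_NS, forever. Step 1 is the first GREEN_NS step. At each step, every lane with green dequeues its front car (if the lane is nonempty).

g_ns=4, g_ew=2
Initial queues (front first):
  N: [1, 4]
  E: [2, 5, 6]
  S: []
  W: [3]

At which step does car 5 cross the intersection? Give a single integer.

Step 1 [NS]: N:car1-GO,E:wait,S:empty,W:wait | queues: N=1 E=3 S=0 W=1
Step 2 [NS]: N:car4-GO,E:wait,S:empty,W:wait | queues: N=0 E=3 S=0 W=1
Step 3 [NS]: N:empty,E:wait,S:empty,W:wait | queues: N=0 E=3 S=0 W=1
Step 4 [NS]: N:empty,E:wait,S:empty,W:wait | queues: N=0 E=3 S=0 W=1
Step 5 [EW]: N:wait,E:car2-GO,S:wait,W:car3-GO | queues: N=0 E=2 S=0 W=0
Step 6 [EW]: N:wait,E:car5-GO,S:wait,W:empty | queues: N=0 E=1 S=0 W=0
Step 7 [NS]: N:empty,E:wait,S:empty,W:wait | queues: N=0 E=1 S=0 W=0
Step 8 [NS]: N:empty,E:wait,S:empty,W:wait | queues: N=0 E=1 S=0 W=0
Step 9 [NS]: N:empty,E:wait,S:empty,W:wait | queues: N=0 E=1 S=0 W=0
Step 10 [NS]: N:empty,E:wait,S:empty,W:wait | queues: N=0 E=1 S=0 W=0
Step 11 [EW]: N:wait,E:car6-GO,S:wait,W:empty | queues: N=0 E=0 S=0 W=0
Car 5 crosses at step 6

6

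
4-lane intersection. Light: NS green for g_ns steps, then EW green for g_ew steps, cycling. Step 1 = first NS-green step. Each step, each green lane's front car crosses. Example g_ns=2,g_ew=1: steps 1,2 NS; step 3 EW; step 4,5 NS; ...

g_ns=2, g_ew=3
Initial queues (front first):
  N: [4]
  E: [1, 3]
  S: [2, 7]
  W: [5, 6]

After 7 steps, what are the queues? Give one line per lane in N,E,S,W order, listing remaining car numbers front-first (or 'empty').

Step 1 [NS]: N:car4-GO,E:wait,S:car2-GO,W:wait | queues: N=0 E=2 S=1 W=2
Step 2 [NS]: N:empty,E:wait,S:car7-GO,W:wait | queues: N=0 E=2 S=0 W=2
Step 3 [EW]: N:wait,E:car1-GO,S:wait,W:car5-GO | queues: N=0 E=1 S=0 W=1
Step 4 [EW]: N:wait,E:car3-GO,S:wait,W:car6-GO | queues: N=0 E=0 S=0 W=0

N: empty
E: empty
S: empty
W: empty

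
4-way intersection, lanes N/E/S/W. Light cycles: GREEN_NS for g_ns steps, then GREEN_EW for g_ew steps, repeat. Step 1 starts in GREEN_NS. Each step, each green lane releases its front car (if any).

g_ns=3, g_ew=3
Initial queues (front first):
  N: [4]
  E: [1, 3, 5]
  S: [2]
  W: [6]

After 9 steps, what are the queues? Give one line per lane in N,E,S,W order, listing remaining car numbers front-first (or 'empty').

Step 1 [NS]: N:car4-GO,E:wait,S:car2-GO,W:wait | queues: N=0 E=3 S=0 W=1
Step 2 [NS]: N:empty,E:wait,S:empty,W:wait | queues: N=0 E=3 S=0 W=1
Step 3 [NS]: N:empty,E:wait,S:empty,W:wait | queues: N=0 E=3 S=0 W=1
Step 4 [EW]: N:wait,E:car1-GO,S:wait,W:car6-GO | queues: N=0 E=2 S=0 W=0
Step 5 [EW]: N:wait,E:car3-GO,S:wait,W:empty | queues: N=0 E=1 S=0 W=0
Step 6 [EW]: N:wait,E:car5-GO,S:wait,W:empty | queues: N=0 E=0 S=0 W=0

N: empty
E: empty
S: empty
W: empty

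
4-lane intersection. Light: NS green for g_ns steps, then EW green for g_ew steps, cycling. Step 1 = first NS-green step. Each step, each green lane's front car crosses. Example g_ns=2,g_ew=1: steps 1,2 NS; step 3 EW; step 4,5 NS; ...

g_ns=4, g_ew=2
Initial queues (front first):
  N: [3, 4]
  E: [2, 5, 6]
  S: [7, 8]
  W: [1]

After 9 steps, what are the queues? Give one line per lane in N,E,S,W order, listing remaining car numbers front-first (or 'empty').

Step 1 [NS]: N:car3-GO,E:wait,S:car7-GO,W:wait | queues: N=1 E=3 S=1 W=1
Step 2 [NS]: N:car4-GO,E:wait,S:car8-GO,W:wait | queues: N=0 E=3 S=0 W=1
Step 3 [NS]: N:empty,E:wait,S:empty,W:wait | queues: N=0 E=3 S=0 W=1
Step 4 [NS]: N:empty,E:wait,S:empty,W:wait | queues: N=0 E=3 S=0 W=1
Step 5 [EW]: N:wait,E:car2-GO,S:wait,W:car1-GO | queues: N=0 E=2 S=0 W=0
Step 6 [EW]: N:wait,E:car5-GO,S:wait,W:empty | queues: N=0 E=1 S=0 W=0
Step 7 [NS]: N:empty,E:wait,S:empty,W:wait | queues: N=0 E=1 S=0 W=0
Step 8 [NS]: N:empty,E:wait,S:empty,W:wait | queues: N=0 E=1 S=0 W=0
Step 9 [NS]: N:empty,E:wait,S:empty,W:wait | queues: N=0 E=1 S=0 W=0

N: empty
E: 6
S: empty
W: empty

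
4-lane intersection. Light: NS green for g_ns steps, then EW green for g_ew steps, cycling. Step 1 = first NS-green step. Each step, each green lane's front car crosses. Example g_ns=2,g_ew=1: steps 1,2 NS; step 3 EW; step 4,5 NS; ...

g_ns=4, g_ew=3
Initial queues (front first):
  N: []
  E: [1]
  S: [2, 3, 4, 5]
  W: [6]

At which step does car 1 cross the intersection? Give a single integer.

Step 1 [NS]: N:empty,E:wait,S:car2-GO,W:wait | queues: N=0 E=1 S=3 W=1
Step 2 [NS]: N:empty,E:wait,S:car3-GO,W:wait | queues: N=0 E=1 S=2 W=1
Step 3 [NS]: N:empty,E:wait,S:car4-GO,W:wait | queues: N=0 E=1 S=1 W=1
Step 4 [NS]: N:empty,E:wait,S:car5-GO,W:wait | queues: N=0 E=1 S=0 W=1
Step 5 [EW]: N:wait,E:car1-GO,S:wait,W:car6-GO | queues: N=0 E=0 S=0 W=0
Car 1 crosses at step 5

5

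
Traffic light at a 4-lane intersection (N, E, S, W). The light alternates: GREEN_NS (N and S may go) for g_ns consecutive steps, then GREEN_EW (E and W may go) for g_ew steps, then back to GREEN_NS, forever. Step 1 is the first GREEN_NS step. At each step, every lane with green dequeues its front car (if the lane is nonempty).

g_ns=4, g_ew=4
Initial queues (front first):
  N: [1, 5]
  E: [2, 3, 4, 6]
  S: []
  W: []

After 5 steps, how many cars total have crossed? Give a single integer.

Step 1 [NS]: N:car1-GO,E:wait,S:empty,W:wait | queues: N=1 E=4 S=0 W=0
Step 2 [NS]: N:car5-GO,E:wait,S:empty,W:wait | queues: N=0 E=4 S=0 W=0
Step 3 [NS]: N:empty,E:wait,S:empty,W:wait | queues: N=0 E=4 S=0 W=0
Step 4 [NS]: N:empty,E:wait,S:empty,W:wait | queues: N=0 E=4 S=0 W=0
Step 5 [EW]: N:wait,E:car2-GO,S:wait,W:empty | queues: N=0 E=3 S=0 W=0
Cars crossed by step 5: 3

Answer: 3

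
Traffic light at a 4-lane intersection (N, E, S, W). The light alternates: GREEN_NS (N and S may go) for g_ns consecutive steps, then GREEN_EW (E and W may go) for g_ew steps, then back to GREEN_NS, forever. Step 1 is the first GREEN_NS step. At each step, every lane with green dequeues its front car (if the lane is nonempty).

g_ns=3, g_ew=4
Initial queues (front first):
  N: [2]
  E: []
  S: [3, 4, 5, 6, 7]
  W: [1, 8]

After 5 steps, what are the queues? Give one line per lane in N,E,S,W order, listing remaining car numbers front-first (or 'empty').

Step 1 [NS]: N:car2-GO,E:wait,S:car3-GO,W:wait | queues: N=0 E=0 S=4 W=2
Step 2 [NS]: N:empty,E:wait,S:car4-GO,W:wait | queues: N=0 E=0 S=3 W=2
Step 3 [NS]: N:empty,E:wait,S:car5-GO,W:wait | queues: N=0 E=0 S=2 W=2
Step 4 [EW]: N:wait,E:empty,S:wait,W:car1-GO | queues: N=0 E=0 S=2 W=1
Step 5 [EW]: N:wait,E:empty,S:wait,W:car8-GO | queues: N=0 E=0 S=2 W=0

N: empty
E: empty
S: 6 7
W: empty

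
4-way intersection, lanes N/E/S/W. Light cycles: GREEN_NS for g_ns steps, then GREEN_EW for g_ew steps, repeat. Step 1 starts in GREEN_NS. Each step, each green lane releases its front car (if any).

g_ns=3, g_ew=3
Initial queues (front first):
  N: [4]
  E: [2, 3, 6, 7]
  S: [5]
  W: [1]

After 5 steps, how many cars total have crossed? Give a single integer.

Step 1 [NS]: N:car4-GO,E:wait,S:car5-GO,W:wait | queues: N=0 E=4 S=0 W=1
Step 2 [NS]: N:empty,E:wait,S:empty,W:wait | queues: N=0 E=4 S=0 W=1
Step 3 [NS]: N:empty,E:wait,S:empty,W:wait | queues: N=0 E=4 S=0 W=1
Step 4 [EW]: N:wait,E:car2-GO,S:wait,W:car1-GO | queues: N=0 E=3 S=0 W=0
Step 5 [EW]: N:wait,E:car3-GO,S:wait,W:empty | queues: N=0 E=2 S=0 W=0
Cars crossed by step 5: 5

Answer: 5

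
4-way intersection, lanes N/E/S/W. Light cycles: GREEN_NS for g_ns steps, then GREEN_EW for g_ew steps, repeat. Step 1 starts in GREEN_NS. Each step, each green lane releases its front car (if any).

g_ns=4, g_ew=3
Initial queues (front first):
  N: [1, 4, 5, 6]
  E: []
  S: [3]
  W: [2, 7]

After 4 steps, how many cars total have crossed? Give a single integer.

Step 1 [NS]: N:car1-GO,E:wait,S:car3-GO,W:wait | queues: N=3 E=0 S=0 W=2
Step 2 [NS]: N:car4-GO,E:wait,S:empty,W:wait | queues: N=2 E=0 S=0 W=2
Step 3 [NS]: N:car5-GO,E:wait,S:empty,W:wait | queues: N=1 E=0 S=0 W=2
Step 4 [NS]: N:car6-GO,E:wait,S:empty,W:wait | queues: N=0 E=0 S=0 W=2
Cars crossed by step 4: 5

Answer: 5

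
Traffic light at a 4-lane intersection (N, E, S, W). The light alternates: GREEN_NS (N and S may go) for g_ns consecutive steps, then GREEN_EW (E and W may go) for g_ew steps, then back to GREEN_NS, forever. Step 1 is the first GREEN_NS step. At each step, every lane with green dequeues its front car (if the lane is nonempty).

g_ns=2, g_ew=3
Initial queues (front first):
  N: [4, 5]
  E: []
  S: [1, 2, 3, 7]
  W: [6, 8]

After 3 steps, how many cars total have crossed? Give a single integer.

Answer: 5

Derivation:
Step 1 [NS]: N:car4-GO,E:wait,S:car1-GO,W:wait | queues: N=1 E=0 S=3 W=2
Step 2 [NS]: N:car5-GO,E:wait,S:car2-GO,W:wait | queues: N=0 E=0 S=2 W=2
Step 3 [EW]: N:wait,E:empty,S:wait,W:car6-GO | queues: N=0 E=0 S=2 W=1
Cars crossed by step 3: 5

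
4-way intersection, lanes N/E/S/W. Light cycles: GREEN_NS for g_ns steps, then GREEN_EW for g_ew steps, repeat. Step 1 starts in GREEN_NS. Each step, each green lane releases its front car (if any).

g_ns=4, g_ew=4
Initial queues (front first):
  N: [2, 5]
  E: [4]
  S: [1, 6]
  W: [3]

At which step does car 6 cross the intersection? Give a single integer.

Step 1 [NS]: N:car2-GO,E:wait,S:car1-GO,W:wait | queues: N=1 E=1 S=1 W=1
Step 2 [NS]: N:car5-GO,E:wait,S:car6-GO,W:wait | queues: N=0 E=1 S=0 W=1
Step 3 [NS]: N:empty,E:wait,S:empty,W:wait | queues: N=0 E=1 S=0 W=1
Step 4 [NS]: N:empty,E:wait,S:empty,W:wait | queues: N=0 E=1 S=0 W=1
Step 5 [EW]: N:wait,E:car4-GO,S:wait,W:car3-GO | queues: N=0 E=0 S=0 W=0
Car 6 crosses at step 2

2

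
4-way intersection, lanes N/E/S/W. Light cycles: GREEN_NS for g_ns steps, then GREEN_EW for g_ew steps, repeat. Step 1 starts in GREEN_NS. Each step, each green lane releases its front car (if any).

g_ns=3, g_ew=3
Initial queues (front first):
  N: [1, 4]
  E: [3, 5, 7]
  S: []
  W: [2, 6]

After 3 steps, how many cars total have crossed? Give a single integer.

Step 1 [NS]: N:car1-GO,E:wait,S:empty,W:wait | queues: N=1 E=3 S=0 W=2
Step 2 [NS]: N:car4-GO,E:wait,S:empty,W:wait | queues: N=0 E=3 S=0 W=2
Step 3 [NS]: N:empty,E:wait,S:empty,W:wait | queues: N=0 E=3 S=0 W=2
Cars crossed by step 3: 2

Answer: 2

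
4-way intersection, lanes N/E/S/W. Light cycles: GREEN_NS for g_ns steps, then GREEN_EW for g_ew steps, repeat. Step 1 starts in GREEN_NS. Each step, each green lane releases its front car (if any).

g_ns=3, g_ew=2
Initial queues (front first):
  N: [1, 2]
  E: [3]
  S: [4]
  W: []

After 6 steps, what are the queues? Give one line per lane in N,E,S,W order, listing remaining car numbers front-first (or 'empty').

Step 1 [NS]: N:car1-GO,E:wait,S:car4-GO,W:wait | queues: N=1 E=1 S=0 W=0
Step 2 [NS]: N:car2-GO,E:wait,S:empty,W:wait | queues: N=0 E=1 S=0 W=0
Step 3 [NS]: N:empty,E:wait,S:empty,W:wait | queues: N=0 E=1 S=0 W=0
Step 4 [EW]: N:wait,E:car3-GO,S:wait,W:empty | queues: N=0 E=0 S=0 W=0

N: empty
E: empty
S: empty
W: empty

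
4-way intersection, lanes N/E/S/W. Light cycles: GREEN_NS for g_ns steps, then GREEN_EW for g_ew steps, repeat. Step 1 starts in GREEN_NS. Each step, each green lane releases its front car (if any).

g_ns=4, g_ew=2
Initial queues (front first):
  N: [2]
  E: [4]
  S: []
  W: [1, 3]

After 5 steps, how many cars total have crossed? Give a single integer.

Answer: 3

Derivation:
Step 1 [NS]: N:car2-GO,E:wait,S:empty,W:wait | queues: N=0 E=1 S=0 W=2
Step 2 [NS]: N:empty,E:wait,S:empty,W:wait | queues: N=0 E=1 S=0 W=2
Step 3 [NS]: N:empty,E:wait,S:empty,W:wait | queues: N=0 E=1 S=0 W=2
Step 4 [NS]: N:empty,E:wait,S:empty,W:wait | queues: N=0 E=1 S=0 W=2
Step 5 [EW]: N:wait,E:car4-GO,S:wait,W:car1-GO | queues: N=0 E=0 S=0 W=1
Cars crossed by step 5: 3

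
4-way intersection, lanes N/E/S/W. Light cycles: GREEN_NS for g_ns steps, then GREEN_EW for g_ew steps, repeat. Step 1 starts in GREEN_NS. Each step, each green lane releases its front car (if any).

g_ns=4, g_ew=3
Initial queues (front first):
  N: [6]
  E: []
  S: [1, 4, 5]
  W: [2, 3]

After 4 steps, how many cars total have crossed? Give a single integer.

Step 1 [NS]: N:car6-GO,E:wait,S:car1-GO,W:wait | queues: N=0 E=0 S=2 W=2
Step 2 [NS]: N:empty,E:wait,S:car4-GO,W:wait | queues: N=0 E=0 S=1 W=2
Step 3 [NS]: N:empty,E:wait,S:car5-GO,W:wait | queues: N=0 E=0 S=0 W=2
Step 4 [NS]: N:empty,E:wait,S:empty,W:wait | queues: N=0 E=0 S=0 W=2
Cars crossed by step 4: 4

Answer: 4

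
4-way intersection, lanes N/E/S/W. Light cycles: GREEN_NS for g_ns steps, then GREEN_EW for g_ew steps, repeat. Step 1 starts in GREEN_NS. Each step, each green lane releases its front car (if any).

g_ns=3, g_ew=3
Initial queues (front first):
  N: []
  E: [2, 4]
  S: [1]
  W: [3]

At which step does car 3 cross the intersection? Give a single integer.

Step 1 [NS]: N:empty,E:wait,S:car1-GO,W:wait | queues: N=0 E=2 S=0 W=1
Step 2 [NS]: N:empty,E:wait,S:empty,W:wait | queues: N=0 E=2 S=0 W=1
Step 3 [NS]: N:empty,E:wait,S:empty,W:wait | queues: N=0 E=2 S=0 W=1
Step 4 [EW]: N:wait,E:car2-GO,S:wait,W:car3-GO | queues: N=0 E=1 S=0 W=0
Step 5 [EW]: N:wait,E:car4-GO,S:wait,W:empty | queues: N=0 E=0 S=0 W=0
Car 3 crosses at step 4

4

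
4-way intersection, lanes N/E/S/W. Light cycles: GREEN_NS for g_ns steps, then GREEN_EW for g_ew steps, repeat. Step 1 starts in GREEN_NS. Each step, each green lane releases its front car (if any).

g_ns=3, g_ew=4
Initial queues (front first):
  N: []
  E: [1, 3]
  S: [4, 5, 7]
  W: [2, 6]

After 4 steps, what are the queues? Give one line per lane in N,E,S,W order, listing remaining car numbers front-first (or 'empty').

Step 1 [NS]: N:empty,E:wait,S:car4-GO,W:wait | queues: N=0 E=2 S=2 W=2
Step 2 [NS]: N:empty,E:wait,S:car5-GO,W:wait | queues: N=0 E=2 S=1 W=2
Step 3 [NS]: N:empty,E:wait,S:car7-GO,W:wait | queues: N=0 E=2 S=0 W=2
Step 4 [EW]: N:wait,E:car1-GO,S:wait,W:car2-GO | queues: N=0 E=1 S=0 W=1

N: empty
E: 3
S: empty
W: 6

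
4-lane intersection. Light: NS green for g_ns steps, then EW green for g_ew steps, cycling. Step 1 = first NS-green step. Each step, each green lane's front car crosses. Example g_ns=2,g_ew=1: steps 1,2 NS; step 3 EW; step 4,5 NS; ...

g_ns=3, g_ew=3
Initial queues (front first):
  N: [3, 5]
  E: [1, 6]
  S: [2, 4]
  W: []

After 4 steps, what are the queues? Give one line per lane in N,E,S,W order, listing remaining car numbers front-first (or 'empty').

Step 1 [NS]: N:car3-GO,E:wait,S:car2-GO,W:wait | queues: N=1 E=2 S=1 W=0
Step 2 [NS]: N:car5-GO,E:wait,S:car4-GO,W:wait | queues: N=0 E=2 S=0 W=0
Step 3 [NS]: N:empty,E:wait,S:empty,W:wait | queues: N=0 E=2 S=0 W=0
Step 4 [EW]: N:wait,E:car1-GO,S:wait,W:empty | queues: N=0 E=1 S=0 W=0

N: empty
E: 6
S: empty
W: empty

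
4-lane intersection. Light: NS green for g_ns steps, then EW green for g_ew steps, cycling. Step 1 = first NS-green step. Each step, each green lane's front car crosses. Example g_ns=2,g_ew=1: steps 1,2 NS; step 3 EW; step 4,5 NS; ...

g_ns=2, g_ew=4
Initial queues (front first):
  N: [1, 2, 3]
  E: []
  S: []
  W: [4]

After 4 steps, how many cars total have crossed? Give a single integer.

Step 1 [NS]: N:car1-GO,E:wait,S:empty,W:wait | queues: N=2 E=0 S=0 W=1
Step 2 [NS]: N:car2-GO,E:wait,S:empty,W:wait | queues: N=1 E=0 S=0 W=1
Step 3 [EW]: N:wait,E:empty,S:wait,W:car4-GO | queues: N=1 E=0 S=0 W=0
Step 4 [EW]: N:wait,E:empty,S:wait,W:empty | queues: N=1 E=0 S=0 W=0
Cars crossed by step 4: 3

Answer: 3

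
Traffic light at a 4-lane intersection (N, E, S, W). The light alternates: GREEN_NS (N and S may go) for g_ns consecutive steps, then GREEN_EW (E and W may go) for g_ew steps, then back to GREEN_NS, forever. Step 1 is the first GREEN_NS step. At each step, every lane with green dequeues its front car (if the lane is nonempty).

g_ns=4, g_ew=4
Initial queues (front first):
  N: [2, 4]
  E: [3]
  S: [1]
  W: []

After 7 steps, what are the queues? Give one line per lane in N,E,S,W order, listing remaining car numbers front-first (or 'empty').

Step 1 [NS]: N:car2-GO,E:wait,S:car1-GO,W:wait | queues: N=1 E=1 S=0 W=0
Step 2 [NS]: N:car4-GO,E:wait,S:empty,W:wait | queues: N=0 E=1 S=0 W=0
Step 3 [NS]: N:empty,E:wait,S:empty,W:wait | queues: N=0 E=1 S=0 W=0
Step 4 [NS]: N:empty,E:wait,S:empty,W:wait | queues: N=0 E=1 S=0 W=0
Step 5 [EW]: N:wait,E:car3-GO,S:wait,W:empty | queues: N=0 E=0 S=0 W=0

N: empty
E: empty
S: empty
W: empty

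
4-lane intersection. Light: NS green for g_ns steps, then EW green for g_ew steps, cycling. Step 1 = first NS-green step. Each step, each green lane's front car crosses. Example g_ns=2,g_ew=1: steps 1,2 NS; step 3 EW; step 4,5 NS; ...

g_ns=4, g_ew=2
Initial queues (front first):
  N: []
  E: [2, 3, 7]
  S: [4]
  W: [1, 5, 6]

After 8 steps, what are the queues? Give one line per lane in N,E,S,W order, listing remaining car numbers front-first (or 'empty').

Step 1 [NS]: N:empty,E:wait,S:car4-GO,W:wait | queues: N=0 E=3 S=0 W=3
Step 2 [NS]: N:empty,E:wait,S:empty,W:wait | queues: N=0 E=3 S=0 W=3
Step 3 [NS]: N:empty,E:wait,S:empty,W:wait | queues: N=0 E=3 S=0 W=3
Step 4 [NS]: N:empty,E:wait,S:empty,W:wait | queues: N=0 E=3 S=0 W=3
Step 5 [EW]: N:wait,E:car2-GO,S:wait,W:car1-GO | queues: N=0 E=2 S=0 W=2
Step 6 [EW]: N:wait,E:car3-GO,S:wait,W:car5-GO | queues: N=0 E=1 S=0 W=1
Step 7 [NS]: N:empty,E:wait,S:empty,W:wait | queues: N=0 E=1 S=0 W=1
Step 8 [NS]: N:empty,E:wait,S:empty,W:wait | queues: N=0 E=1 S=0 W=1

N: empty
E: 7
S: empty
W: 6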